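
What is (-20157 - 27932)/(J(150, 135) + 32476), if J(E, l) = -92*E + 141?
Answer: -48089/18817 ≈ -2.5556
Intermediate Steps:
J(E, l) = 141 - 92*E
(-20157 - 27932)/(J(150, 135) + 32476) = (-20157 - 27932)/((141 - 92*150) + 32476) = -48089/((141 - 13800) + 32476) = -48089/(-13659 + 32476) = -48089/18817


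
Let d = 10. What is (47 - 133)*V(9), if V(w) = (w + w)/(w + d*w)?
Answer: -172/11 ≈ -15.636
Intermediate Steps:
V(w) = 2/11 (V(w) = (w + w)/(w + 10*w) = (2*w)/((11*w)) = (2*w)*(1/(11*w)) = 2/11)
(47 - 133)*V(9) = (47 - 133)*(2/11) = -86*2/11 = -172/11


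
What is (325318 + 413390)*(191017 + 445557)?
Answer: 470242306392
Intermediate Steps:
(325318 + 413390)*(191017 + 445557) = 738708*636574 = 470242306392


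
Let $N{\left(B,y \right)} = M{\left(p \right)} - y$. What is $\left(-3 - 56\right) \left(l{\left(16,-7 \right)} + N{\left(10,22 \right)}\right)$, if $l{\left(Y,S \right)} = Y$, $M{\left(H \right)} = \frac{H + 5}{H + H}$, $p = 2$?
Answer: $\frac{1003}{4} \approx 250.75$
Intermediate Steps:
$M{\left(H \right)} = \frac{5 + H}{2 H}$
$N{\left(B,y \right)} = \frac{7}{4} - y$ ($N{\left(B,y \right)} = \frac{5 + 2}{2 \cdot 2} - y = \frac{1}{2} \cdot \frac{1}{2} \cdot 7 - y = \frac{7}{4} - y$)
$\left(-3 - 56\right) \left(l{\left(16,-7 \right)} + N{\left(10,22 \right)}\right) = \left(-3 - 56\right) \left(16 + \left(\frac{7}{4} - 22\right)\right) = - 59 \left(16 + \left(\frac{7}{4} - 22\right)\right) = - 59 \left(16 - \frac{81}{4}\right) = \left(-59\right) \left(- \frac{17}{4}\right) = \frac{1003}{4}$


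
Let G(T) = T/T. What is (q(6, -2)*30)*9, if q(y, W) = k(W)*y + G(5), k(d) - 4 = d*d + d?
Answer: 9990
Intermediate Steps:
G(T) = 1
k(d) = 4 + d + d² (k(d) = 4 + (d*d + d) = 4 + (d² + d) = 4 + (d + d²) = 4 + d + d²)
q(y, W) = 1 + y*(4 + W + W²) (q(y, W) = (4 + W + W²)*y + 1 = y*(4 + W + W²) + 1 = 1 + y*(4 + W + W²))
(q(6, -2)*30)*9 = ((1 + 6*(4 - 2 + (-2)²))*30)*9 = ((1 + 6*(4 - 2 + 4))*30)*9 = ((1 + 6*6)*30)*9 = ((1 + 36)*30)*9 = (37*30)*9 = 1110*9 = 9990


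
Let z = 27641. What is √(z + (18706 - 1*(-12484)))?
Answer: √58831 ≈ 242.55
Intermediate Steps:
√(z + (18706 - 1*(-12484))) = √(27641 + (18706 - 1*(-12484))) = √(27641 + (18706 + 12484)) = √(27641 + 31190) = √58831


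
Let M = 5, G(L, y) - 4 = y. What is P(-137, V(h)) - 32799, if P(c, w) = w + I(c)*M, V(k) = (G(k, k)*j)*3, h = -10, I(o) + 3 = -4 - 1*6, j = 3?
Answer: -32918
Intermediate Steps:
G(L, y) = 4 + y
I(o) = -13 (I(o) = -3 + (-4 - 1*6) = -3 + (-4 - 6) = -3 - 10 = -13)
V(k) = 36 + 9*k (V(k) = ((4 + k)*3)*3 = (12 + 3*k)*3 = 36 + 9*k)
P(c, w) = -65 + w (P(c, w) = w - 13*5 = w - 65 = -65 + w)
P(-137, V(h)) - 32799 = (-65 + (36 + 9*(-10))) - 32799 = (-65 + (36 - 90)) - 32799 = (-65 - 54) - 32799 = -119 - 32799 = -32918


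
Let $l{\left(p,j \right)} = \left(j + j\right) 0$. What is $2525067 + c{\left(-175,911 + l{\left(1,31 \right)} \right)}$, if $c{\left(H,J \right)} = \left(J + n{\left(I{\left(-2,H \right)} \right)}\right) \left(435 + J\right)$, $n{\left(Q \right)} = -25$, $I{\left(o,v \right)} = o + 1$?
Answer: $3717623$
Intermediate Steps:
$I{\left(o,v \right)} = 1 + o$
$l{\left(p,j \right)} = 0$ ($l{\left(p,j \right)} = 2 j 0 = 0$)
$c{\left(H,J \right)} = \left(-25 + J\right) \left(435 + J\right)$ ($c{\left(H,J \right)} = \left(J - 25\right) \left(435 + J\right) = \left(-25 + J\right) \left(435 + J\right)$)
$2525067 + c{\left(-175,911 + l{\left(1,31 \right)} \right)} = 2525067 + \left(-10875 + \left(911 + 0\right)^{2} + 410 \left(911 + 0\right)\right) = 2525067 + \left(-10875 + 911^{2} + 410 \cdot 911\right) = 2525067 + \left(-10875 + 829921 + 373510\right) = 2525067 + 1192556 = 3717623$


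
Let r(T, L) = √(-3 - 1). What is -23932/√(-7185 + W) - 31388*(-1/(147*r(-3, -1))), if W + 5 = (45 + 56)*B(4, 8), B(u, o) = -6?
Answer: 2*I*(-2184829 + 125643*√1949)/40929 ≈ 164.28*I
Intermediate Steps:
r(T, L) = 2*I (r(T, L) = √(-4) = 2*I)
W = -611 (W = -5 + (45 + 56)*(-6) = -5 + 101*(-6) = -5 - 606 = -611)
-23932/√(-7185 + W) - 31388*(-1/(147*r(-3, -1))) = -23932/√(-7185 - 611) - 31388*I/294 = -23932*(-I*√1949/3898) - 31388*I/294 = -(-11966)*I*√1949/1949 - 2242*I/21 = 11966*I*√1949/1949 - 2242*I/21 = -2242*I/21 + 11966*I*√1949/1949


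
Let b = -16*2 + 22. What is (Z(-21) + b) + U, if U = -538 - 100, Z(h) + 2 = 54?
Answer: -596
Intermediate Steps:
b = -10 (b = -32 + 22 = -10)
Z(h) = 52 (Z(h) = -2 + 54 = 52)
U = -638
(Z(-21) + b) + U = (52 - 10) - 638 = 42 - 638 = -596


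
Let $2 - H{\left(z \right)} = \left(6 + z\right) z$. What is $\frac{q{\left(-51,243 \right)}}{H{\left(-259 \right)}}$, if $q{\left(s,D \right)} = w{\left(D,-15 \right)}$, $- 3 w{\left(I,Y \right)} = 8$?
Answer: $\frac{8}{196575} \approx 4.0697 \cdot 10^{-5}$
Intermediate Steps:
$w{\left(I,Y \right)} = - \frac{8}{3}$ ($w{\left(I,Y \right)} = \left(- \frac{1}{3}\right) 8 = - \frac{8}{3}$)
$q{\left(s,D \right)} = - \frac{8}{3}$
$H{\left(z \right)} = 2 - z \left(6 + z\right)$ ($H{\left(z \right)} = 2 - \left(6 + z\right) z = 2 - z \left(6 + z\right)$)
$\frac{q{\left(-51,243 \right)}}{H{\left(-259 \right)}} = - \frac{8}{3 \left(2 - \left(-259\right)^{2} - -1554\right)} = - \frac{8}{3 \left(2 - 67081 + 1554\right)} = - \frac{8}{3 \left(-65525\right)} = \left(- \frac{8}{3}\right) \left(- \frac{1}{65525}\right) = \frac{8}{196575}$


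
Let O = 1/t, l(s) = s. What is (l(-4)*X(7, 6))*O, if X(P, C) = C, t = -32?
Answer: ¾ ≈ 0.75000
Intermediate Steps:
O = -1/32 (O = 1/(-32) = -1/32 ≈ -0.031250)
(l(-4)*X(7, 6))*O = -4*6*(-1/32) = -24*(-1/32) = ¾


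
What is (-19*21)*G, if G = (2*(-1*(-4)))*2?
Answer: -6384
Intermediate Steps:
G = 16 (G = (2*4)*2 = 8*2 = 16)
(-19*21)*G = -19*21*16 = -399*16 = -6384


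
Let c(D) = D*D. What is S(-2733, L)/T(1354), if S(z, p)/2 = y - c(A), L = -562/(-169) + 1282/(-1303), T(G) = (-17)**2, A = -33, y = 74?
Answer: -2030/289 ≈ -7.0242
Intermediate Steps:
c(D) = D**2
T(G) = 289
L = 515628/220207 (L = -562*(-1/169) + 1282*(-1/1303) = 562/169 - 1282/1303 = 515628/220207 ≈ 2.3416)
S(z, p) = -2030 (S(z, p) = 2*(74 - 1*(-33)**2) = 2*(74 - 1*1089) = 2*(74 - 1089) = 2*(-1015) = -2030)
S(-2733, L)/T(1354) = -2030/289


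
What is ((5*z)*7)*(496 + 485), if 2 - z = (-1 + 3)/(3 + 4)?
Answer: 58860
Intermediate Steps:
z = 12/7 (z = 2 - (-1 + 3)/(3 + 4) = 2 - 2/7 = 12/7 ≈ 1.7143)
((5*z)*7)*(496 + 485) = ((5*(12/7))*7)*(496 + 485) = ((60/7)*7)*981 = 60*981 = 58860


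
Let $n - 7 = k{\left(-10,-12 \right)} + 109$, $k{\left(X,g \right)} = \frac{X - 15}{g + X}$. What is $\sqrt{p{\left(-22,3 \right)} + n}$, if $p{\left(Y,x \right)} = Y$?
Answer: $\frac{\sqrt{46046}}{22} \approx 9.7538$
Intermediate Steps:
$k{\left(X,g \right)} = \frac{-15 + X}{X + g}$
$n = \frac{2577}{22}$ ($n = 7 + \left(\frac{-15 - 10}{-10 - 12} + 109\right) = 7 + \left(\frac{1}{-22} \left(-25\right) + 109\right) = 7 + \left(\left(- \frac{1}{22}\right) \left(-25\right) + 109\right) = 7 + \left(\frac{25}{22} + 109\right) = 7 + \frac{2423}{22} = \frac{2577}{22} \approx 117.14$)
$\sqrt{p{\left(-22,3 \right)} + n} = \sqrt{-22 + \frac{2577}{22}} = \sqrt{\frac{2093}{22}} = \frac{\sqrt{46046}}{22}$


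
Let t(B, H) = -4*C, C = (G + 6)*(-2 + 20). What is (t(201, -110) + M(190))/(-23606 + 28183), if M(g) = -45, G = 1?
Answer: -549/4577 ≈ -0.11995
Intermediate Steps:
C = 126 (C = (1 + 6)*(-2 + 20) = 7*18 = 126)
t(B, H) = -504 (t(B, H) = -4*126 = -504)
(t(201, -110) + M(190))/(-23606 + 28183) = (-504 - 45)/(-23606 + 28183) = -549/4577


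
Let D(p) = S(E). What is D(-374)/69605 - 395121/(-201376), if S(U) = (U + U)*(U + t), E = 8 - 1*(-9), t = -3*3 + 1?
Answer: 27564018261/14016776480 ≈ 1.9665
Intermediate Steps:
t = -8 (t = -9 + 1 = -8)
E = 17 (E = 8 + 9 = 17)
S(U) = 2*U*(-8 + U) (S(U) = (U + U)*(U - 8) = (2*U)*(-8 + U) = 2*U*(-8 + U))
D(p) = 306 (D(p) = 2*17*(-8 + 17) = 2*17*9 = 306)
D(-374)/69605 - 395121/(-201376) = 306/69605 - 395121/(-201376) = 306*(1/69605) - 395121*(-1/201376) = 306/69605 + 395121/201376 = 27564018261/14016776480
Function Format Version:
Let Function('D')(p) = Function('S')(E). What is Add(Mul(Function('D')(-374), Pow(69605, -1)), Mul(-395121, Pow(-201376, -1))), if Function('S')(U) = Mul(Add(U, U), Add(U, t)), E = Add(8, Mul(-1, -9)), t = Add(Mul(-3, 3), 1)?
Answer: Rational(27564018261, 14016776480) ≈ 1.9665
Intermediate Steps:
t = -8 (t = Add(-9, 1) = -8)
E = 17 (E = Add(8, 9) = 17)
Function('S')(U) = Mul(2, U, Add(-8, U)) (Function('S')(U) = Mul(Add(U, U), Add(U, -8)) = Mul(Mul(2, U), Add(-8, U)) = Mul(2, U, Add(-8, U)))
Function('D')(p) = 306 (Function('D')(p) = Mul(2, 17, Add(-8, 17)) = Mul(2, 17, 9) = 306)
Add(Mul(Function('D')(-374), Pow(69605, -1)), Mul(-395121, Pow(-201376, -1))) = Add(Mul(306, Pow(69605, -1)), Mul(-395121, Pow(-201376, -1))) = Add(Mul(306, Rational(1, 69605)), Mul(-395121, Rational(-1, 201376))) = Add(Rational(306, 69605), Rational(395121, 201376)) = Rational(27564018261, 14016776480)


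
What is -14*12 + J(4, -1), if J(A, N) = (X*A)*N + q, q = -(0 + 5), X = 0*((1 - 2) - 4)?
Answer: -173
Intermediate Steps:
X = 0 (X = 0*(-1 - 4) = 0*(-5) = 0)
q = -5 (q = -1*5 = -5)
J(A, N) = -5 (J(A, N) = (0*A)*N - 5 = 0*N - 5 = 0 - 5 = -5)
-14*12 + J(4, -1) = -14*12 - 5 = -168 - 5 = -173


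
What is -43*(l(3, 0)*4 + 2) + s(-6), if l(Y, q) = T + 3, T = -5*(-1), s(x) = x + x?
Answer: -1474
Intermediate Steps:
s(x) = 2*x
T = 5
l(Y, q) = 8 (l(Y, q) = 5 + 3 = 8)
-43*(l(3, 0)*4 + 2) + s(-6) = -43*(8*4 + 2) + 2*(-6) = -43*(32 + 2) - 12 = -43*34 - 12 = -1462 - 12 = -1474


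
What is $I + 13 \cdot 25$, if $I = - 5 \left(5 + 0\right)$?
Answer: $300$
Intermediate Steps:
$I = -25$ ($I = \left(-5\right) 5 = -25$)
$I + 13 \cdot 25 = -25 + 13 \cdot 25 = -25 + 325 = 300$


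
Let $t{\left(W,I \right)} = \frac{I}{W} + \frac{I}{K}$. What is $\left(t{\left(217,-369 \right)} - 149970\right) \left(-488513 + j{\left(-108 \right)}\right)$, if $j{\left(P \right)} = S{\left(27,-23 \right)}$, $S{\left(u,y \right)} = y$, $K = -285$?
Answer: $\frac{1510377397025904}{20615} \approx 7.3266 \cdot 10^{10}$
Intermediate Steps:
$j{\left(P \right)} = -23$
$t{\left(W,I \right)} = - \frac{I}{285} + \frac{I}{W}$ ($t{\left(W,I \right)} = \frac{I}{W} + \frac{I}{-285} = \frac{I}{W} + I \left(- \frac{1}{285}\right) = \frac{I}{W} - \frac{I}{285} = - \frac{I}{285} + \frac{I}{W}$)
$\left(t{\left(217,-369 \right)} - 149970\right) \left(-488513 + j{\left(-108 \right)}\right) = \left(\left(\left(- \frac{1}{285}\right) \left(-369\right) - \frac{369}{217}\right) - 149970\right) \left(-488513 - 23\right) = \left(\left(\frac{123}{95} - \frac{369}{217}\right) - 149970\right) \left(-488536\right) = \left(- \frac{8364}{20615} - 149970\right) \left(-488536\right) = \left(- \frac{3091639914}{20615}\right) \left(-488536\right) = \frac{1510377397025904}{20615}$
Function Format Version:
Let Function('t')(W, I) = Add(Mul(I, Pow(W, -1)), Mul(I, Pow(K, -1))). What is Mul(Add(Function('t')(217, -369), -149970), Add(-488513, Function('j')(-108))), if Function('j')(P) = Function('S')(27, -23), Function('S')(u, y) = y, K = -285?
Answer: Rational(1510377397025904, 20615) ≈ 7.3266e+10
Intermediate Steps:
Function('j')(P) = -23
Function('t')(W, I) = Add(Mul(Rational(-1, 285), I), Mul(I, Pow(W, -1))) (Function('t')(W, I) = Add(Mul(I, Pow(W, -1)), Mul(I, Pow(-285, -1))) = Add(Mul(I, Pow(W, -1)), Mul(I, Rational(-1, 285))) = Add(Mul(I, Pow(W, -1)), Mul(Rational(-1, 285), I)) = Add(Mul(Rational(-1, 285), I), Mul(I, Pow(W, -1))))
Mul(Add(Function('t')(217, -369), -149970), Add(-488513, Function('j')(-108))) = Mul(Add(Add(Mul(Rational(-1, 285), -369), Mul(-369, Pow(217, -1))), -149970), Add(-488513, -23)) = Mul(Add(Add(Rational(123, 95), Mul(-369, Rational(1, 217))), -149970), -488536) = Mul(Add(Add(Rational(123, 95), Rational(-369, 217)), -149970), -488536) = Mul(Add(Rational(-8364, 20615), -149970), -488536) = Mul(Rational(-3091639914, 20615), -488536) = Rational(1510377397025904, 20615)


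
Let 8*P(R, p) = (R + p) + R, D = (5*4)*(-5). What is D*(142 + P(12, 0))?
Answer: -14500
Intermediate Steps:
D = -100 (D = 20*(-5) = -100)
P(R, p) = R/4 + p/8 (P(R, p) = ((R + p) + R)/8 = (p + 2*R)/8 = R/4 + p/8)
D*(142 + P(12, 0)) = -100*(142 + ((¼)*12 + (⅛)*0)) = -100*(142 + (3 + 0)) = -100*(142 + 3) = -100*145 = -14500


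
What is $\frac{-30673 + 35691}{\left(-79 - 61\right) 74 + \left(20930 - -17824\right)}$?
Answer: $\frac{2509}{14197} \approx 0.17673$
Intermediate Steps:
$\frac{-30673 + 35691}{\left(-79 - 61\right) 74 + \left(20930 - -17824\right)} = \frac{5018}{\left(-140\right) 74 + \left(20930 + 17824\right)} = \frac{5018}{-10360 + 38754} = \frac{5018}{28394} = 5018 \cdot \frac{1}{28394} = \frac{2509}{14197}$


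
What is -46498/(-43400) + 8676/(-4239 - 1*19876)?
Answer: 10639441/14951300 ≈ 0.71161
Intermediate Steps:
-46498/(-43400) + 8676/(-4239 - 1*19876) = -46498*(-1/43400) + 8676/(-4239 - 19876) = 23249/21700 + 8676/(-24115) = 23249/21700 + 8676*(-1/24115) = 23249/21700 - 8676/24115 = 10639441/14951300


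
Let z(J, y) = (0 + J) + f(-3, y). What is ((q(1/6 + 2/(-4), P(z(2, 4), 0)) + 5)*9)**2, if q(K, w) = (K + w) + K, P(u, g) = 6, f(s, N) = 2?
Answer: 8649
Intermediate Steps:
z(J, y) = 2 + J (z(J, y) = (0 + J) + 2 = J + 2 = 2 + J)
q(K, w) = w + 2*K
((q(1/6 + 2/(-4), P(z(2, 4), 0)) + 5)*9)**2 = (((6 + 2*(1/6 + 2/(-4))) + 5)*9)**2 = (((6 + 2*(1*(1/6) + 2*(-1/4))) + 5)*9)**2 = (((6 + 2*(1/6 - 1/2)) + 5)*9)**2 = (((6 + 2*(-1/3)) + 5)*9)**2 = (((6 - 2/3) + 5)*9)**2 = ((16/3 + 5)*9)**2 = ((31/3)*9)**2 = 93**2 = 8649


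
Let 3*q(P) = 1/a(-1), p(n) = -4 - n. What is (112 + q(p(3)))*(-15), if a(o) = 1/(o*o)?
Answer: -1685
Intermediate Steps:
a(o) = o**(-2)
q(P) = 1/3 (q(P) = 1/(3*((-1)**(-2))) = (1/3)/1 = (1/3)*1 = 1/3)
(112 + q(p(3)))*(-15) = (112 + 1/3)*(-15) = (337/3)*(-15) = -1685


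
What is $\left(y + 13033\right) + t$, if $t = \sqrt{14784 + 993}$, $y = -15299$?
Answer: $-2266 + 3 \sqrt{1753} \approx -2140.4$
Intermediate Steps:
$t = 3 \sqrt{1753}$ ($t = \sqrt{15777} = 3 \sqrt{1753} \approx 125.61$)
$\left(y + 13033\right) + t = \left(-15299 + 13033\right) + 3 \sqrt{1753} = -2266 + 3 \sqrt{1753}$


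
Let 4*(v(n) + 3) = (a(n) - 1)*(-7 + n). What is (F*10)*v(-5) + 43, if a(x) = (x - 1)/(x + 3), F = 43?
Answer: -3827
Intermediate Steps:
a(x) = (-1 + x)/(3 + x)
v(n) = -3 + (-1 + (-1 + n)/(3 + n))*(-7 + n)/4 (v(n) = -3 + (((-1 + n)/(3 + n) - 1)*(-7 + n))/4 = -3 + ((-1 + (-1 + n)/(3 + n))*(-7 + n))/4 = -3 + (-1 + (-1 + n)/(3 + n))*(-7 + n)/4)
(F*10)*v(-5) + 43 = (43*10)*(2*(-1 - 2*(-5))/(3 - 5)) + 43 = 430*(2*(-1 + 10)/(-2)) + 43 = 430*(2*(-½)*9) + 43 = 430*(-9) + 43 = -3870 + 43 = -3827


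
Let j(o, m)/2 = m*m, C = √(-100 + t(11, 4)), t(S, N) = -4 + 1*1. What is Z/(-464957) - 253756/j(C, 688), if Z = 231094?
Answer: -84189886291/110042303104 ≈ -0.76507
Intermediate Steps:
t(S, N) = -3 (t(S, N) = -4 + 1 = -3)
C = I*√103 (C = √(-100 - 3) = √(-103) = I*√103 ≈ 10.149*I)
j(o, m) = 2*m² (j(o, m) = 2*(m*m) = 2*m²)
Z/(-464957) - 253756/j(C, 688) = 231094/(-464957) - 253756/(2*688²) = 231094*(-1/464957) - 253756/(2*473344) = -231094/464957 - 253756/946688 = -231094/464957 - 253756*1/946688 = -231094/464957 - 63439/236672 = -84189886291/110042303104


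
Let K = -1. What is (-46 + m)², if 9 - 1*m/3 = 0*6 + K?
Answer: 256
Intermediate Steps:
m = 30 (m = 27 - 3*(0*6 - 1) = 27 - 3*(0 - 1) = 27 - 3*(-1) = 27 + 3 = 30)
(-46 + m)² = (-46 + 30)² = (-16)² = 256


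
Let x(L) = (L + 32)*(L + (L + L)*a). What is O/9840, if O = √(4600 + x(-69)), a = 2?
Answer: √17365/9840 ≈ 0.013392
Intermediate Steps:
x(L) = 5*L*(32 + L) (x(L) = (L + 32)*(L + (L + L)*2) = (32 + L)*(L + (2*L)*2) = (32 + L)*(L + 4*L) = (32 + L)*(5*L) = 5*L*(32 + L))
O = √17365 (O = √(4600 + 5*(-69)*(32 - 69)) = √(4600 + 5*(-69)*(-37)) = √(4600 + 12765) = √17365 ≈ 131.78)
O/9840 = √17365/9840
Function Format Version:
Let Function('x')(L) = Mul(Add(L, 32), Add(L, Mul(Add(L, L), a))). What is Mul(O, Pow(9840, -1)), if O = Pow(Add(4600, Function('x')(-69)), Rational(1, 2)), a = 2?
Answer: Mul(Rational(1, 9840), Pow(17365, Rational(1, 2))) ≈ 0.013392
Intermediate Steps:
Function('x')(L) = Mul(5, L, Add(32, L)) (Function('x')(L) = Mul(Add(L, 32), Add(L, Mul(Add(L, L), 2))) = Mul(Add(32, L), Add(L, Mul(Mul(2, L), 2))) = Mul(Add(32, L), Add(L, Mul(4, L))) = Mul(Add(32, L), Mul(5, L)) = Mul(5, L, Add(32, L)))
O = Pow(17365, Rational(1, 2)) (O = Pow(Add(4600, Mul(5, -69, Add(32, -69))), Rational(1, 2)) = Pow(Add(4600, Mul(5, -69, -37)), Rational(1, 2)) = Pow(Add(4600, 12765), Rational(1, 2)) = Pow(17365, Rational(1, 2)) ≈ 131.78)
Mul(O, Pow(9840, -1)) = Mul(Pow(17365, Rational(1, 2)), Pow(9840, -1)) = Mul(Pow(17365, Rational(1, 2)), Rational(1, 9840)) = Mul(Rational(1, 9840), Pow(17365, Rational(1, 2)))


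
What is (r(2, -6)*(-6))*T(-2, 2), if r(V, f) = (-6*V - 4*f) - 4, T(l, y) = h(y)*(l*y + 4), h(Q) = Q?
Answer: 0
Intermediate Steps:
T(l, y) = y*(4 + l*y) (T(l, y) = y*(l*y + 4) = y*(4 + l*y))
r(V, f) = -4 - 6*V - 4*f
(r(2, -6)*(-6))*T(-2, 2) = ((-4 - 6*2 - 4*(-6))*(-6))*(2*(4 - 2*2)) = ((-4 - 12 + 24)*(-6))*(2*(4 - 4)) = (8*(-6))*(2*0) = -48*0 = 0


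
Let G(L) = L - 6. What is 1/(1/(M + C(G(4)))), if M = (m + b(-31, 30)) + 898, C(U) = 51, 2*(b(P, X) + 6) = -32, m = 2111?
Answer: 3038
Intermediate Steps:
b(P, X) = -22 (b(P, X) = -6 + (½)*(-32) = -6 - 16 = -22)
G(L) = -6 + L
M = 2987 (M = (2111 - 22) + 898 = 2089 + 898 = 2987)
1/(1/(M + C(G(4)))) = 1/(1/(2987 + 51)) = 1/(1/3038) = 3038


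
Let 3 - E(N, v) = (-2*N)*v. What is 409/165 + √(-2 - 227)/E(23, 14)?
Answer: 409/165 + I*√229/647 ≈ 2.4788 + 0.023389*I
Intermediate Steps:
E(N, v) = 3 + 2*N*v (E(N, v) = 3 - (-2*N)*v = 3 - (-2)*N*v = 3 + 2*N*v)
409/165 + √(-2 - 227)/E(23, 14) = 409/165 + √(-2 - 227)/(3 + 2*23*14) = 409*(1/165) + √(-229)/(3 + 644) = 409/165 + (I*√229)/647 = 409/165 + (I*√229)*(1/647) = 409/165 + I*√229/647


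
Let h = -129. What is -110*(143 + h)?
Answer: -1540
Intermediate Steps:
-110*(143 + h) = -110*(143 - 129) = -110*14 = -1540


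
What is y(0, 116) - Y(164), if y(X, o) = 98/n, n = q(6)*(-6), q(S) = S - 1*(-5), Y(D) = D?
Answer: -5461/33 ≈ -165.48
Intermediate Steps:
q(S) = 5 + S (q(S) = S + 5 = 5 + S)
n = -66 (n = (5 + 6)*(-6) = 11*(-6) = -66)
y(X, o) = -49/33 (y(X, o) = 98/(-66) = 98*(-1/66) = -49/33)
y(0, 116) - Y(164) = -49/33 - 1*164 = -49/33 - 164 = -5461/33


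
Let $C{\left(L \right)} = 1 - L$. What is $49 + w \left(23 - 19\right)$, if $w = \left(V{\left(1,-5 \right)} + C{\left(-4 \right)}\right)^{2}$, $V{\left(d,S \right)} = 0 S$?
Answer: $149$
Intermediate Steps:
$V{\left(d,S \right)} = 0$
$w = 25$ ($w = \left(0 + \left(1 - -4\right)\right)^{2} = \left(0 + \left(1 + 4\right)\right)^{2} = \left(0 + 5\right)^{2} = 5^{2} = 25$)
$49 + w \left(23 - 19\right) = 49 + 25 \left(23 - 19\right) = 49 + 25 \cdot 4 = 49 + 100 = 149$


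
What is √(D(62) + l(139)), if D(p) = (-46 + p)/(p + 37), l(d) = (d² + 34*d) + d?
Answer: √26338730/33 ≈ 155.52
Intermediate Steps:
l(d) = d² + 35*d
D(p) = (-46 + p)/(37 + p)
√(D(62) + l(139)) = √((-46 + 62)/(37 + 62) + 139*(35 + 139)) = √(16/99 + 139*174) = √((1/99)*16 + 24186) = √(16/99 + 24186) = √(2394430/99) = √26338730/33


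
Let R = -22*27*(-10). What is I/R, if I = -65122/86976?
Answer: -32561/258318720 ≈ -0.00012605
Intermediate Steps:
R = 5940 (R = -594*(-10) = 5940)
I = -32561/43488 (I = -65122*1/86976 = -32561/43488 ≈ -0.74874)
I/R = -32561/43488/5940 = -32561/43488*1/5940 = -32561/258318720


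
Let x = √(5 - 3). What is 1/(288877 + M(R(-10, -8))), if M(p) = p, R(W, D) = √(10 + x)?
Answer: 1/(288877 + √(10 + √2)) ≈ 3.4616e-6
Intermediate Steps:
x = √2 ≈ 1.4142
R(W, D) = √(10 + √2)
1/(288877 + M(R(-10, -8))) = 1/(288877 + √(10 + √2))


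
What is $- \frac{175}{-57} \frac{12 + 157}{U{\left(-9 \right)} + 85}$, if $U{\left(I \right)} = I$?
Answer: $\frac{29575}{4332} \approx 6.8271$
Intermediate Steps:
$- \frac{175}{-57} \frac{12 + 157}{U{\left(-9 \right)} + 85} = - \frac{175}{-57} \frac{12 + 157}{-9 + 85} = \left(-175\right) \left(- \frac{1}{57}\right) \frac{169}{76} = \frac{175 \cdot 169 \cdot \frac{1}{76}}{57} = \frac{175}{57} \cdot \frac{169}{76} = \frac{29575}{4332}$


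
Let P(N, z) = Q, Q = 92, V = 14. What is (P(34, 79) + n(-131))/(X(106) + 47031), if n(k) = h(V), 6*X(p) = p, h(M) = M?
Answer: 159/70573 ≈ 0.0022530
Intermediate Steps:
X(p) = p/6
n(k) = 14
P(N, z) = 92
(P(34, 79) + n(-131))/(X(106) + 47031) = (92 + 14)/((1/6)*106 + 47031) = 106/(53/3 + 47031) = 106/(141146/3) = 106*(3/141146) = 159/70573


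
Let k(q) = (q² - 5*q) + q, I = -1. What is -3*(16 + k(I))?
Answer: -63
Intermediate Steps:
k(q) = q² - 4*q
-3*(16 + k(I)) = -3*(16 - (-4 - 1)) = -3*(16 - 1*(-5)) = -3*(16 + 5) = -3*21 = -63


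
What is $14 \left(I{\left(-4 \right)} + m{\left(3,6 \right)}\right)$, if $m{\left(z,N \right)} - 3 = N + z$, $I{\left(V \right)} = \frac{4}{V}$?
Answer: $154$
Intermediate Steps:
$m{\left(z,N \right)} = 3 + N + z$ ($m{\left(z,N \right)} = 3 + \left(N + z\right) = 3 + N + z$)
$14 \left(I{\left(-4 \right)} + m{\left(3,6 \right)}\right) = 14 \left(\frac{4}{-4} + \left(3 + 6 + 3\right)\right) = 14 \left(4 \left(- \frac{1}{4}\right) + 12\right) = 14 \left(-1 + 12\right) = 14 \cdot 11 = 154$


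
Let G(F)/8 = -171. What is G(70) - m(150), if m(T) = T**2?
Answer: -23868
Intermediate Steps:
G(F) = -1368 (G(F) = 8*(-171) = -1368)
G(70) - m(150) = -1368 - 1*150**2 = -1368 - 1*22500 = -1368 - 22500 = -23868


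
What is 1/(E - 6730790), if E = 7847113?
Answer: 1/1116323 ≈ 8.9580e-7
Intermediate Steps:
1/(E - 6730790) = 1/(7847113 - 6730790) = 1/1116323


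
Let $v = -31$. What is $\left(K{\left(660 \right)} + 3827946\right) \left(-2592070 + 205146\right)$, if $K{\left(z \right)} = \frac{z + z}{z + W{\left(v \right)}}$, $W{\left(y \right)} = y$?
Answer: $- \frac{5747186326767096}{629} \approx -9.137 \cdot 10^{12}$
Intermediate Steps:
$K{\left(z \right)} = \frac{2 z}{-31 + z}$ ($K{\left(z \right)} = \frac{z + z}{z - 31} = \frac{2 z}{-31 + z}$)
$\left(K{\left(660 \right)} + 3827946\right) \left(-2592070 + 205146\right) = \left(2 \cdot 660 \frac{1}{-31 + 660} + 3827946\right) \left(-2592070 + 205146\right) = \left(2 \cdot 660 \cdot \frac{1}{629} + 3827946\right) \left(-2386924\right) = \left(\frac{1320}{629} + 3827946\right) \left(-2386924\right) = \frac{2407779354}{629} \left(-2386924\right) = - \frac{5747186326767096}{629}$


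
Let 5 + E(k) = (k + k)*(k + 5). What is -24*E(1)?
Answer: -168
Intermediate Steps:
E(k) = -5 + 2*k*(5 + k) (E(k) = -5 + (k + k)*(k + 5) = -5 + (2*k)*(5 + k) = -5 + 2*k*(5 + k))
-24*E(1) = -24*(-5 + 2*1² + 10*1) = -24*(-5 + 2*1 + 10) = -24*(-5 + 2 + 10) = -24*7 = -168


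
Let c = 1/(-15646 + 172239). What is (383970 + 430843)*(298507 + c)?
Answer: 38087705773436076/156593 ≈ 2.4323e+11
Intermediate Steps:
c = 1/156593 ≈ 6.3860e-6
(383970 + 430843)*(298507 + c) = (383970 + 430843)*(298507 + 1/156593) = 814813*(46744106652/156593) = 38087705773436076/156593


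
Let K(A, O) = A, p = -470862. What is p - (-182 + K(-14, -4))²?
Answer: -509278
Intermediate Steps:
p - (-182 + K(-14, -4))² = -470862 - (-182 - 14)² = -470862 - 1*(-196)² = -470862 - 1*38416 = -470862 - 38416 = -509278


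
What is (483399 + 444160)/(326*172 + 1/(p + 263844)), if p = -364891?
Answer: 93727054273/5665907383 ≈ 16.542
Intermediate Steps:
(483399 + 444160)/(326*172 + 1/(p + 263844)) = (483399 + 444160)/(326*172 + 1/(-364891 + 263844)) = 927559/(56072 + 1/(-101047)) = 927559/(56072 - 1/101047) = 927559/(5665907383/101047) = 927559*(101047/5665907383) = 93727054273/5665907383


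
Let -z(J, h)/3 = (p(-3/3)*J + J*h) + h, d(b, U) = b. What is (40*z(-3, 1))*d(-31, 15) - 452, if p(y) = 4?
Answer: -52532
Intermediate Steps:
z(J, h) = -12*J - 3*h - 3*J*h (z(J, h) = -3*((4*J + J*h) + h) = -3*(h + 4*J + J*h) = -12*J - 3*h - 3*J*h)
(40*z(-3, 1))*d(-31, 15) - 452 = (40*(-12*(-3) - 3*1 - 3*(-3)*1))*(-31) - 452 = (40*(36 - 3 + 9))*(-31) - 452 = (40*42)*(-31) - 452 = 1680*(-31) - 452 = -52080 - 452 = -52532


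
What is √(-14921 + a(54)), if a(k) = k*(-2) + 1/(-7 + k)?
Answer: I*√33199014/47 ≈ 122.59*I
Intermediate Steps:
a(k) = 1/(-7 + k) - 2*k (a(k) = -2*k + 1/(-7 + k) = 1/(-7 + k) - 2*k)
√(-14921 + a(54)) = √(-14921 + (1 - 2*54² + 14*54)/(-7 + 54)) = √(-14921 + (1 - 2*2916 + 756)/47) = √(-14921 + (1 - 5832 + 756)/47) = √(-14921 + (1/47)*(-5075)) = √(-14921 - 5075/47) = √(-706362/47) = I*√33199014/47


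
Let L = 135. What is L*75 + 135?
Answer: 10260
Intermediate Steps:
L*75 + 135 = 135*75 + 135 = 10125 + 135 = 10260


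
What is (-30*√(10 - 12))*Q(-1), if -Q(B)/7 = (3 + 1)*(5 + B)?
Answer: 3360*I*√2 ≈ 4751.8*I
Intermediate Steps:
Q(B) = -140 - 28*B (Q(B) = -7*(3 + 1)*(5 + B) = -28*(5 + B) = -7*(20 + 4*B) = -140 - 28*B)
(-30*√(10 - 12))*Q(-1) = (-30*√(10 - 12))*(-140 - 28*(-1)) = (-30*I*√2)*(-140 + 28) = -30*I*√2*(-112) = 3360*I*√2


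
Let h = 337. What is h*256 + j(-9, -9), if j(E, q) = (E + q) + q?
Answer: 86245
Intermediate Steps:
j(E, q) = E + 2*q
h*256 + j(-9, -9) = 337*256 + (-9 + 2*(-9)) = 86272 + (-9 - 18) = 86272 - 27 = 86245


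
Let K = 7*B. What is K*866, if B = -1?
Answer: -6062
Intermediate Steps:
K = -7 (K = 7*(-1) = -7)
K*866 = -7*866 = -6062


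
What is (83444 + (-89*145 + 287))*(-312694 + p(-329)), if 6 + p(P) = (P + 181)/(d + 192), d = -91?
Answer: -2236886792448/101 ≈ -2.2147e+10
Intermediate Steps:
p(P) = -425/101 + P/101 (p(P) = -6 + (P + 181)/(-91 + 192) = -6 + (181 + P)/101 = -6 + (181 + P)*(1/101) = -6 + (181/101 + P/101) = -425/101 + P/101)
(83444 + (-89*145 + 287))*(-312694 + p(-329)) = (83444 + (-89*145 + 287))*(-312694 + (-425/101 + (1/101)*(-329))) = (83444 + (-12905 + 287))*(-312694 + (-425/101 - 329/101)) = (83444 - 12618)*(-312694 - 754/101) = 70826*(-31582848/101) = -2236886792448/101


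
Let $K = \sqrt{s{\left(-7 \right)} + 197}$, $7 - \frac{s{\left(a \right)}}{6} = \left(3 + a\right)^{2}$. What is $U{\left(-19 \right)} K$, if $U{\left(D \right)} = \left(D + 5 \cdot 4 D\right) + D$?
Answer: $- 418 \sqrt{143} \approx -4998.6$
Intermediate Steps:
$s{\left(a \right)} = 42 - 6 \left(3 + a\right)^{2}$
$U{\left(D \right)} = 22 D$ ($U{\left(D \right)} = \left(D + 20 D\right) + D = 21 D + D = 22 D$)
$K = \sqrt{143}$ ($K = \sqrt{\left(42 - 6 \left(3 - 7\right)^{2}\right) + 197} = \sqrt{\left(42 - 6 \left(-4\right)^{2}\right) + 197} = \sqrt{\left(42 - 96\right) + 197} = \sqrt{-54 + 197} = \sqrt{143} \approx 11.958$)
$U{\left(-19 \right)} K = 22 \left(-19\right) \sqrt{143} = - 418 \sqrt{143}$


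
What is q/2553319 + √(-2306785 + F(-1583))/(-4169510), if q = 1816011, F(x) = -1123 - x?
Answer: 1816011/2553319 - I*√92253/833902 ≈ 0.71124 - 0.00036423*I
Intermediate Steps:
q/2553319 + √(-2306785 + F(-1583))/(-4169510) = 1816011/2553319 + √(-2306785 + (-1123 - 1*(-1583)))/(-4169510) = 1816011*(1/2553319) + √(-2306785 + (-1123 + 1583))*(-1/4169510) = 1816011/2553319 + √(-2306785 + 460)*(-1/4169510) = 1816011/2553319 + √(-2306325)*(-1/4169510) = 1816011/2553319 + (5*I*√92253)*(-1/4169510) = 1816011/2553319 - I*√92253/833902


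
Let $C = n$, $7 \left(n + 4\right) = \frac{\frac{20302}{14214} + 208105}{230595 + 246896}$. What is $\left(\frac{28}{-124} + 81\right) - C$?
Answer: $\frac{62381501582686}{736395692529} \approx 84.712$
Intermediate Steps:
$n = - \frac{93539786650}{23754699759}$ ($n = -4 + \frac{\left(\frac{20302}{14214} + 208105\right) \frac{1}{230595 + 246896}}{7} = -4 + \frac{\left(20302 \cdot \frac{1}{14214} + 208105\right) \frac{1}{477491}}{7} = -4 + \frac{\left(\frac{10151}{7107} + 208105\right) \frac{1}{477491}}{7} = -4 + \frac{\frac{1479012386}{7107} \cdot \frac{1}{477491}}{7} = -4 + \frac{1}{7} \cdot \frac{1479012386}{3393528537} = -4 + \frac{1479012386}{23754699759} = - \frac{93539786650}{23754699759} \approx -3.9377$)
$C = - \frac{93539786650}{23754699759} \approx -3.9377$
$\left(\frac{28}{-124} + 81\right) - C = \left(\frac{28}{-124} + 81\right) - - \frac{93539786650}{23754699759} = \left(28 \left(- \frac{1}{124}\right) + 81\right) + \frac{93539786650}{23754699759} = \left(- \frac{7}{31} + 81\right) + \frac{93539786650}{23754699759} = \frac{2504}{31} + \frac{93539786650}{23754699759} = \frac{62381501582686}{736395692529}$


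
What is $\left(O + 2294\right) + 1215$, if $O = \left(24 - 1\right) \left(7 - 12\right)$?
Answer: $3394$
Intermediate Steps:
$O = -115$ ($O = 23 \left(-5\right) = -115$)
$\left(O + 2294\right) + 1215 = \left(-115 + 2294\right) + 1215 = 2179 + 1215 = 3394$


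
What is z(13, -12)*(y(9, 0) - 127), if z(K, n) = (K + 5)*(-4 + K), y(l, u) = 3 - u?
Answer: -20088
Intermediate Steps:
z(K, n) = (-4 + K)*(5 + K) (z(K, n) = (5 + K)*(-4 + K) = (-4 + K)*(5 + K))
z(13, -12)*(y(9, 0) - 127) = (-20 + 13 + 13²)*((3 - 1*0) - 127) = (-20 + 13 + 169)*((3 + 0) - 127) = 162*(3 - 127) = 162*(-124) = -20088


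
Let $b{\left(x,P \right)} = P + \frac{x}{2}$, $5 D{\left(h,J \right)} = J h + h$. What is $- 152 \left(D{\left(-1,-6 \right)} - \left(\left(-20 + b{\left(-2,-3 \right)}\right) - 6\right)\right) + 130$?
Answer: $-4582$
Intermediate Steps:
$D{\left(h,J \right)} = \frac{h}{5} + \frac{J h}{5}$ ($D{\left(h,J \right)} = \frac{J h + h}{5} = \frac{h + J h}{5} = \frac{h}{5} + \frac{J h}{5}$)
$b{\left(x,P \right)} = P + \frac{x}{2}$ ($b{\left(x,P \right)} = P + x \frac{1}{2} = P + \frac{x}{2}$)
$- 152 \left(D{\left(-1,-6 \right)} - \left(\left(-20 + b{\left(-2,-3 \right)}\right) - 6\right)\right) + 130 = - 152 \left(\frac{1}{5} \left(-1\right) \left(1 - 6\right) - \left(\left(-20 + \left(-3 + \frac{1}{2} \left(-2\right)\right)\right) - 6\right)\right) + 130 = - 152 \left(\frac{1}{5} \left(-1\right) \left(-5\right) - \left(\left(-20 - 4\right) - 6\right)\right) + 130 = - 152 \left(1 - \left(\left(-20 - 4\right) - 6\right)\right) + 130 = - 152 \left(1 - \left(-24 - 6\right)\right) + 130 = - 152 \left(1 - -30\right) + 130 = - 152 \left(1 + 30\right) + 130 = \left(-152\right) 31 + 130 = -4712 + 130 = -4582$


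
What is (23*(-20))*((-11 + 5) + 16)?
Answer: -4600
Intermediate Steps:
(23*(-20))*((-11 + 5) + 16) = -460*(-6 + 16) = -460*10 = -4600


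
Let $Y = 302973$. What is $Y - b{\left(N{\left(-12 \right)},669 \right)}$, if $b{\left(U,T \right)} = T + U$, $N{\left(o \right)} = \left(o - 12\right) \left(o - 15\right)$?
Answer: $301656$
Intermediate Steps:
$N{\left(o \right)} = \left(-15 + o\right) \left(-12 + o\right)$ ($N{\left(o \right)} = \left(-12 + o\right) \left(-15 + o\right) = \left(-15 + o\right) \left(-12 + o\right)$)
$Y - b{\left(N{\left(-12 \right)},669 \right)} = 302973 - \left(669 + \left(180 + \left(-12\right)^{2} - -324\right)\right) = 302973 - \left(669 + \left(180 + 144 + 324\right)\right) = 302973 - \left(669 + 648\right) = 302973 - 1317 = 301656$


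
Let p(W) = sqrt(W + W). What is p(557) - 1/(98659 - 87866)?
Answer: -1/10793 + sqrt(1114) ≈ 33.377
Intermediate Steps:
p(W) = sqrt(2)*sqrt(W) (p(W) = sqrt(2*W) = sqrt(2)*sqrt(W))
p(557) - 1/(98659 - 87866) = sqrt(2)*sqrt(557) - 1/(98659 - 87866) = sqrt(1114) - 1/10793 = -1/10793 + sqrt(1114)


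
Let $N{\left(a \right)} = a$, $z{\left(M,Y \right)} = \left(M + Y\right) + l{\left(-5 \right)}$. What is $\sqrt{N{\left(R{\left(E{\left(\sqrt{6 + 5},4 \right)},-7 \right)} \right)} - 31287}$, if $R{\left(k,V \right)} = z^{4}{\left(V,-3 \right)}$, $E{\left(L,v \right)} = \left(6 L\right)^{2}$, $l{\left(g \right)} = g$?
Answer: $\sqrt{19338} \approx 139.06$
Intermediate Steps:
$z{\left(M,Y \right)} = -5 + M + Y$ ($z{\left(M,Y \right)} = \left(M + Y\right) - 5 = -5 + M + Y$)
$E{\left(L,v \right)} = 36 L^{2}$
$R{\left(k,V \right)} = \left(-8 + V\right)^{4}$ ($R{\left(k,V \right)} = \left(-5 + V - 3\right)^{4} = \left(-8 + V\right)^{4}$)
$\sqrt{N{\left(R{\left(E{\left(\sqrt{6 + 5},4 \right)},-7 \right)} \right)} - 31287} = \sqrt{\left(-8 - 7\right)^{4} - 31287} = \sqrt{\left(-15\right)^{4} - 31287} = \sqrt{50625 - 31287} = \sqrt{19338}$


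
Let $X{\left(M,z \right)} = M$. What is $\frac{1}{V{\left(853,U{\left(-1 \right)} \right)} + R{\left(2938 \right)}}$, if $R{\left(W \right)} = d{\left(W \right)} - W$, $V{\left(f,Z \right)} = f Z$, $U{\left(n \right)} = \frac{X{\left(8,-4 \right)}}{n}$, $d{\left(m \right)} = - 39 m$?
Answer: $- \frac{1}{124344} \approx -8.0422 \cdot 10^{-6}$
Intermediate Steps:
$U{\left(n \right)} = \frac{8}{n}$
$V{\left(f,Z \right)} = Z f$
$R{\left(W \right)} = - 40 W$ ($R{\left(W \right)} = - 39 W - W = - 40 W$)
$\frac{1}{V{\left(853,U{\left(-1 \right)} \right)} + R{\left(2938 \right)}} = \frac{1}{\frac{8}{-1} \cdot 853 - 117520} = \frac{1}{8 \left(-1\right) 853 - 117520} = \frac{1}{\left(-8\right) 853 - 117520} = \frac{1}{-6824 - 117520} = \frac{1}{-124344} = - \frac{1}{124344}$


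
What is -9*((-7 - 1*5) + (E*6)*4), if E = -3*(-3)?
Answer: -1836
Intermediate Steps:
E = 9
-9*((-7 - 1*5) + (E*6)*4) = -9*((-7 - 1*5) + (9*6)*4) = -9*((-7 - 5) + 54*4) = -9*(-12 + 216) = -9*204 = -1836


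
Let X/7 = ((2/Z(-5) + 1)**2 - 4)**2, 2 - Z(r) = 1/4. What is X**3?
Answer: 594823321/40353607 ≈ 14.740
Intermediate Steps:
Z(r) = 7/4 (Z(r) = 2 - 1/4 = 7/4)
X = 841/343 (X = 7*((2/(7/4) + 1)**2 - 4)**2 = 7*((2*(4/7) + 1)**2 - 4)**2 = 7*((8/7 + 1)**2 - 4)**2 = 7*((15/7)**2 - 4)**2 = 7*(225/49 - 4)**2 = 7*(29/49)**2 = 7*(841/2401) = 841/343 ≈ 2.4519)
X**3 = (841/343)**3 = 594823321/40353607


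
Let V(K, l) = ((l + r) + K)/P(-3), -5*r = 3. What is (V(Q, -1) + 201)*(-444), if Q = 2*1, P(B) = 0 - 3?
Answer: -445924/5 ≈ -89185.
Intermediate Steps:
r = -3/5 (r = -1/5*3 = -3/5 ≈ -0.60000)
P(B) = -3
Q = 2
V(K, l) = 1/5 - K/3 - l/3 (V(K, l) = ((l - 3/5) + K)/(-3) = ((-3/5 + l) + K)*(-1/3) = (-3/5 + K + l)*(-1/3) = 1/5 - K/3 - l/3)
(V(Q, -1) + 201)*(-444) = ((1/5 - 1/3*2 - 1/3*(-1)) + 201)*(-444) = ((1/5 - 2/3 + 1/3) + 201)*(-444) = (-2/15 + 201)*(-444) = (3013/15)*(-444) = -445924/5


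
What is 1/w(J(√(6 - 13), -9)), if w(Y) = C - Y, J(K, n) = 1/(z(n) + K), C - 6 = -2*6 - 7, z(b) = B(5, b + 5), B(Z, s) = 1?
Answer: (I - √7)/(-14*I + 13*√7) ≈ -0.076142 - 0.0019186*I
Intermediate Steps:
z(b) = 1
C = -13 (C = 6 + (-2*6 - 7) = 6 + (-12 - 7) = 6 - 19 = -13)
J(K, n) = 1/(1 + K)
w(Y) = -13 - Y
1/w(J(√(6 - 13), -9)) = 1/(-13 - 1/(1 + √(6 - 13))) = 1/(-13 - 1/(1 + √(-7))) = 1/(-13 - 1/(1 + I*√7))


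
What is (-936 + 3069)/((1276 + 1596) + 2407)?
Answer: 2133/5279 ≈ 0.40405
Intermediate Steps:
(-936 + 3069)/((1276 + 1596) + 2407) = 2133/(2872 + 2407) = 2133/5279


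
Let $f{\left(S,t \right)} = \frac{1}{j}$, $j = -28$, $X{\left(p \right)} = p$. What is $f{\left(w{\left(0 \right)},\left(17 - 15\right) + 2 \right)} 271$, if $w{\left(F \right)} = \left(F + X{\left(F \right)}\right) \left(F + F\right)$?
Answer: $- \frac{271}{28} \approx -9.6786$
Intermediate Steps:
$w{\left(F \right)} = 4 F^{2}$ ($w{\left(F \right)} = \left(F + F\right) \left(F + F\right) = 2 F 2 F = 4 F^{2}$)
$f{\left(S,t \right)} = - \frac{1}{28}$ ($f{\left(S,t \right)} = \frac{1}{-28} = - \frac{1}{28}$)
$f{\left(w{\left(0 \right)},\left(17 - 15\right) + 2 \right)} 271 = \left(- \frac{1}{28}\right) 271 = - \frac{271}{28}$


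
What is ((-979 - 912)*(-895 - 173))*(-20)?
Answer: -40391760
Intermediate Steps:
((-979 - 912)*(-895 - 173))*(-20) = -1891*(-1068)*(-20) = 2019588*(-20) = -40391760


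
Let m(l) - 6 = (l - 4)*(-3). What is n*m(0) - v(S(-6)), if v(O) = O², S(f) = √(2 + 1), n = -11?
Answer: -201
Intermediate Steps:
S(f) = √3
m(l) = 18 - 3*l (m(l) = 6 + (l - 4)*(-3) = 6 + (-4 + l)*(-3) = 6 + (12 - 3*l) = 18 - 3*l)
n*m(0) - v(S(-6)) = -11*(18 - 3*0) - (√3)² = -11*(18 + 0) - 1*3 = -11*18 - 3 = -198 - 3 = -201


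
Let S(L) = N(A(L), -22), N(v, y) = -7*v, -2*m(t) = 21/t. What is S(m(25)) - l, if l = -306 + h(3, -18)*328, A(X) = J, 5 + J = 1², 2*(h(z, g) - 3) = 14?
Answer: -2946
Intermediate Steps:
m(t) = -21/(2*t)
h(z, g) = 10 (h(z, g) = 3 + (½)*14 = 3 + 7 = 10)
J = -4 (J = -5 + 1² = -5 + 1 = -4)
A(X) = -4
S(L) = 28 (S(L) = -7*(-4) = 28)
l = 2974 (l = -306 + 10*328 = -306 + 3280 = 2974)
S(m(25)) - l = 28 - 1*2974 = 28 - 2974 = -2946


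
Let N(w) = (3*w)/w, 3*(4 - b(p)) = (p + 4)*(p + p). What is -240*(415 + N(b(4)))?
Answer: -100320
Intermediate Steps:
b(p) = 4 - 2*p*(4 + p)/3 (b(p) = 4 - (p + 4)*(p + p)/3 = 4 - (4 + p)*2*p/3 = 4 - 2*p*(4 + p)/3)
N(w) = 3
-240*(415 + N(b(4))) = -240*(415 + 3) = -240*418 = -100320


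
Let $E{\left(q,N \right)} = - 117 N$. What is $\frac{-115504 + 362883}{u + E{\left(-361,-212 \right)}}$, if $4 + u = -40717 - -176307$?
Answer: $\frac{5753}{3730} \approx 1.5424$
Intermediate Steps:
$u = 135586$ ($u = -4 - -135590 = -4 + \left(-40717 + 176307\right) = -4 + 135590 = 135586$)
$\frac{-115504 + 362883}{u + E{\left(-361,-212 \right)}} = \frac{-115504 + 362883}{135586 - -24804} = \frac{247379}{135586 + 24804} = \frac{247379}{160390} = 247379 \cdot \frac{1}{160390} = \frac{5753}{3730}$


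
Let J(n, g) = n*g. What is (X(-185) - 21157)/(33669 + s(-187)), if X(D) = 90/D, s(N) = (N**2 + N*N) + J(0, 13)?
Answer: -782827/3833459 ≈ -0.20421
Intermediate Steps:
J(n, g) = g*n
s(N) = 2*N**2 (s(N) = (N**2 + N*N) + 13*0 = (N**2 + N**2) + 0 = 2*N**2 + 0 = 2*N**2)
(X(-185) - 21157)/(33669 + s(-187)) = (90/(-185) - 21157)/(33669 + 2*(-187)**2) = (90*(-1/185) - 21157)/(33669 + 2*34969) = (-18/37 - 21157)/(33669 + 69938) = -782827/37/103607 = -782827/37*1/103607 = -782827/3833459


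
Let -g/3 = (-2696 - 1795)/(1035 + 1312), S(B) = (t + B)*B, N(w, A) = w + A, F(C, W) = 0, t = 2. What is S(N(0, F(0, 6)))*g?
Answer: 0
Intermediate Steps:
N(w, A) = A + w
S(B) = B*(2 + B) (S(B) = (2 + B)*B = B*(2 + B))
g = 13473/2347 (g = -3*(-2696 - 1795)/(1035 + 1312) = -(-13473)/2347 = -3*(-4491/2347) = 13473/2347 ≈ 5.7405)
S(N(0, F(0, 6)))*g = ((0 + 0)*(2 + (0 + 0)))*(13473/2347) = (0*(2 + 0))*(13473/2347) = (0*2)*(13473/2347) = 0*(13473/2347) = 0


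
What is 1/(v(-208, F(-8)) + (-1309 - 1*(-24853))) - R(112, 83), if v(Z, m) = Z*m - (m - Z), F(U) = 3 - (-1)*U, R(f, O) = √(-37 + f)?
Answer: 1/24381 - 5*√3 ≈ -8.6602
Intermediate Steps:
F(U) = 3 + U
v(Z, m) = Z - m + Z*m (v(Z, m) = Z*m + (Z - m) = Z - m + Z*m)
1/(v(-208, F(-8)) + (-1309 - 1*(-24853))) - R(112, 83) = 1/((-208 - (3 - 8) - 208*(3 - 8)) + (-1309 - 1*(-24853))) - √(-37 + 112) = 1/((-208 - 1*(-5) - 208*(-5)) + (-1309 + 24853)) - √75 = 1/((-208 + 5 + 1040) + 23544) - 5*√3 = 1/(837 + 23544) - 5*√3 = 1/24381 - 5*√3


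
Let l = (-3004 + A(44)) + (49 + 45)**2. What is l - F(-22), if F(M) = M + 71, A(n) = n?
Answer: 5827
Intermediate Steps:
F(M) = 71 + M
l = 5876 (l = (-3004 + 44) + (49 + 45)**2 = -2960 + 94**2 = -2960 + 8836 = 5876)
l - F(-22) = 5876 - (71 - 22) = 5876 - 1*49 = 5876 - 49 = 5827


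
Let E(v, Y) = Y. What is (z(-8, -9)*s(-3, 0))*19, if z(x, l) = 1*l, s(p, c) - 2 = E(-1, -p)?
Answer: -855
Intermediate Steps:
s(p, c) = 2 - p
z(x, l) = l
(z(-8, -9)*s(-3, 0))*19 = -9*(2 - 1*(-3))*19 = -9*(2 + 3)*19 = -9*5*19 = -45*19 = -855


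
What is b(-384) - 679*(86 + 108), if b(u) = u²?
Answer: 15730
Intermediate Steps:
b(-384) - 679*(86 + 108) = (-384)² - 679*(86 + 108) = 147456 - 679*194 = 147456 - 1*131726 = 147456 - 131726 = 15730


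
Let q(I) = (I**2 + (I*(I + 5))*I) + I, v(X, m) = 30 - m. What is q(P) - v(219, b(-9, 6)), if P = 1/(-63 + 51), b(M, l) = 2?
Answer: -48457/1728 ≈ -28.042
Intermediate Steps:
P = -1/12 (P = 1/(-12) = -1/12 ≈ -0.083333)
q(I) = I + I**2 + I**2*(5 + I) (q(I) = (I**2 + (I*(5 + I))*I) + I = (I**2 + I**2*(5 + I)) + I = I + I**2 + I**2*(5 + I))
q(P) - v(219, b(-9, 6)) = -(1 + (-1/12)**2 + 6*(-1/12))/12 - (30 - 1*2) = -(1 + 1/144 - 1/2)/12 - (30 - 2) = -1/12*73/144 - 1*28 = -73/1728 - 28 = -48457/1728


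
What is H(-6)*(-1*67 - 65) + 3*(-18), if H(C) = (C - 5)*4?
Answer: 5754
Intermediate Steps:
H(C) = -20 + 4*C (H(C) = (-5 + C)*4 = -20 + 4*C)
H(-6)*(-1*67 - 65) + 3*(-18) = (-20 + 4*(-6))*(-1*67 - 65) + 3*(-18) = (-20 - 24)*(-67 - 65) - 54 = -44*(-132) - 54 = 5808 - 54 = 5754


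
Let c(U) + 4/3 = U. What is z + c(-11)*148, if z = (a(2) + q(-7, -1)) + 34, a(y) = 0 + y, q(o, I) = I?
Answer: -5371/3 ≈ -1790.3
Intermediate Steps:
a(y) = y
c(U) = -4/3 + U
z = 35 (z = (2 - 1) + 34 = 1 + 34 = 35)
z + c(-11)*148 = 35 + (-4/3 - 11)*148 = 35 - 37/3*148 = 35 - 5476/3 = -5371/3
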